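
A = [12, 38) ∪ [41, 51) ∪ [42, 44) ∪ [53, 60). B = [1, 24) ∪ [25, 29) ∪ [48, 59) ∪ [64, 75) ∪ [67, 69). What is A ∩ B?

First set merges to [12, 38), [41, 51), [53, 60).
Second set merges to [1, 24), [25, 29), [48, 59), [64, 75).
[12, 38) ∩ B → [12, 24), [25, 29).
[41, 51) ∩ B → [48, 51).
[53, 60) ∩ B → [53, 59).

[12, 24) ∪ [25, 29) ∪ [48, 51) ∪ [53, 59)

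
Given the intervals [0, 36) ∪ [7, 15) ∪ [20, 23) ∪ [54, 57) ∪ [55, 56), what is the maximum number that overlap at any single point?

Walk the sorted start/end points keeping a running depth.
The depth first hits 2 at 7.

2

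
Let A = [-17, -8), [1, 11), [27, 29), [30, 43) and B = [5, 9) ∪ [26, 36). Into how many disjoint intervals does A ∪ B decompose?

A ∪ B = [-17, -8), [1, 11), [26, 43).
That is 3 disjoint pieces.

3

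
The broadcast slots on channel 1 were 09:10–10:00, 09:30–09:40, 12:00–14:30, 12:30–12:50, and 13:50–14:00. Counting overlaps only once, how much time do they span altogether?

3 h 20 min

Merged: 09:10-10:00, 12:00-14:30.
Lengths: 50 min + 2 h 30 min = 3 h 20 min.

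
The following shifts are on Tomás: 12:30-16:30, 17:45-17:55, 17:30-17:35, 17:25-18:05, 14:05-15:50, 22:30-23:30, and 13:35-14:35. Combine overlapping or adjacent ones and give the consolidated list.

Sort by start: 12:30-16:30, 13:35-14:35, 14:05-15:50, 17:25-18:05, 17:30-17:35, 17:45-17:55, 22:30-23:30.
13:35-14:35 overlaps/touches 12:30-16:30 → extend to 12:30-16:30.
14:05-15:50 overlaps/touches 12:30-16:30 → extend to 12:30-16:30.
17:25-18:05 is disjoint → start new block.
17:30-17:35 overlaps/touches 17:25-18:05 → extend to 17:25-18:05.
17:45-17:55 overlaps/touches 17:25-18:05 → extend to 17:25-18:05.
22:30-23:30 is disjoint → start new block.

12:30-16:30, 17:25-18:05, 22:30-23:30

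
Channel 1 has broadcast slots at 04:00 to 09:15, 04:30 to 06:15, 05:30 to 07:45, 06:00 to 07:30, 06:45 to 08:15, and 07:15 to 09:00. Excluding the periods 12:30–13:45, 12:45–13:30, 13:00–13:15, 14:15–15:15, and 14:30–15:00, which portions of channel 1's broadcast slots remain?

First set merges to 04:00-09:15.
Second set merges to 12:30-13:45, 14:15-15:15.
04:00-09:15 is untouched.

04:00-09:15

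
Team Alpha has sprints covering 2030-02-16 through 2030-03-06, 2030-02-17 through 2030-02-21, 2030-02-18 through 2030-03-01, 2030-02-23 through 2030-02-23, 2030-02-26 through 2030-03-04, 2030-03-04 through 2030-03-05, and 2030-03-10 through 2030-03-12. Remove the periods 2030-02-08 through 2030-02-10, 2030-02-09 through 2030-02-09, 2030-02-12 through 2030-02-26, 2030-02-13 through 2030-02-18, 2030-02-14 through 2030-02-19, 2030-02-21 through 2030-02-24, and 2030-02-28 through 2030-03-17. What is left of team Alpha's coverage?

2030-02-27 through 2030-02-27

Merge the first list: 2030-02-16 through 2030-03-06, 2030-03-10 through 2030-03-12.
Merge the second list: 2030-02-08 through 2030-02-10, 2030-02-12 through 2030-02-26, 2030-02-28 through 2030-03-17.
2030-02-16 through 2030-03-06 \ B = 2030-02-27 through 2030-02-27.
2030-03-10 through 2030-03-12: entirely removed.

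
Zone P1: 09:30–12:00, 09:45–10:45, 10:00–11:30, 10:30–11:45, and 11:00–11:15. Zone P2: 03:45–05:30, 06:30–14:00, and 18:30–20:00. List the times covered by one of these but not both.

First set merges to 09:30–12:00.
A \ B = none.
B \ A = 03:45–05:30, 06:30–09:30, 12:00–14:00, 18:30–20:00.
Union of the two gives the symmetric difference.

03:45–05:30, 06:30–09:30, 12:00–14:00, 18:30–20:00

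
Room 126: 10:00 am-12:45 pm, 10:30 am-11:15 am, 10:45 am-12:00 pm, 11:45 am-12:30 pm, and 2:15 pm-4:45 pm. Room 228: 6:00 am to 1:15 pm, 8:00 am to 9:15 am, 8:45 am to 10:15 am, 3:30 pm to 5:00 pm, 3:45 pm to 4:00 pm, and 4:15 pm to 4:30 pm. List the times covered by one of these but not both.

6:00 am–10:00 am, 12:45 pm–1:15 pm, 2:15 pm–3:30 pm, 4:45 pm–5:00 pm

Merge the first list: 10:00 am–12:45 pm, 2:15 pm–4:45 pm.
Merge the second list: 6:00 am–1:15 pm, 3:30 pm–5:00 pm.
Only in the first: 2:15 pm–3:30 pm.
Only in the second: 6:00 am–10:00 am, 12:45 pm–1:15 pm, 4:45 pm–5:00 pm.
Together these are the periods covered by exactly one.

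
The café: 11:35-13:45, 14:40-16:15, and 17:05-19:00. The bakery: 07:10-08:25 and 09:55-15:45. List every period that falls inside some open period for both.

11:35–13:45 ∩ B → 11:35–13:45.
14:40–16:15 ∩ B → 14:40–15:45.
17:05–19:00 meets no B interval.

11:35–13:45, 14:40–15:45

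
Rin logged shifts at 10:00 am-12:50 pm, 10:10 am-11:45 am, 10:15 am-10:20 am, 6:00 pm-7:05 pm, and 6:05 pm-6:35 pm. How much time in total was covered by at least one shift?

Merged: 10:00 am–12:50 pm, 6:00 pm–7:05 pm.
Lengths: 2 h 50 min + 1 h 5 min = 3 h 55 min.

3 h 55 min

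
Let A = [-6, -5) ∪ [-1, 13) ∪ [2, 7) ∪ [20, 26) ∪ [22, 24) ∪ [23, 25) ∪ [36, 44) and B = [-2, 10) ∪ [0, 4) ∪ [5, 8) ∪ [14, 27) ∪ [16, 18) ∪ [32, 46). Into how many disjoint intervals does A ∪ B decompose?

A, merged: [-6, -5), [-1, 13), [20, 26), [36, 44).
B, merged: [-2, 10), [14, 27), [32, 46).
A ∪ B = [-6, -5), [-2, 13), [14, 27), [32, 46).
That is 4 disjoint pieces.

4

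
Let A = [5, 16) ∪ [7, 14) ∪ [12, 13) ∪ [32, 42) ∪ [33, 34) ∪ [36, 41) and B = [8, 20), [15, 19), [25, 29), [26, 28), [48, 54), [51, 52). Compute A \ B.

[5, 8) ∪ [32, 42)

Merge the first list: [5, 16), [32, 42).
Merge the second list: [8, 20), [25, 29), [48, 54).
[5, 16) minus B → [5, 8).
[32, 42): no B overlap → unchanged.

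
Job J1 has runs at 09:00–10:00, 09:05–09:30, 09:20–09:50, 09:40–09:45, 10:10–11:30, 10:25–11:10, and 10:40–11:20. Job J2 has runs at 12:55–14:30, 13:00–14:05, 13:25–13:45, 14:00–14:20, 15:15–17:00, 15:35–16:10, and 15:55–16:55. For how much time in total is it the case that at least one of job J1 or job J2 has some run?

A, merged: 09:00-10:00, 10:10-11:30.
B, merged: 12:55-14:30, 15:15-17:00.
A ∪ B = 09:00-10:00, 10:10-11:30, 12:55-14:30, 15:15-17:00.
Total: 1 h + 1 h 20 min + 1 h 35 min + 1 h 45 min = 5 h 40 min.

5 h 40 min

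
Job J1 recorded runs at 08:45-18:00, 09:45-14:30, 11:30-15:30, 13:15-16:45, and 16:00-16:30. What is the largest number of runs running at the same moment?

4

Sweep endpoints in order; track running count of active intervals.
Peak of 4 reached at 13:15.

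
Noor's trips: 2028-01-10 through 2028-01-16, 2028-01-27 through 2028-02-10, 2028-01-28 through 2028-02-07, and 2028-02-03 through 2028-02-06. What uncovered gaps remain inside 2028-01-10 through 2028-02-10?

2028-01-17 through 2028-01-26

Covered (merged): 2028-01-10 through 2028-01-16, 2028-01-27 through 2028-02-10.
Complement within 2028-01-10 through 2028-02-10: 2028-01-17 through 2028-01-26.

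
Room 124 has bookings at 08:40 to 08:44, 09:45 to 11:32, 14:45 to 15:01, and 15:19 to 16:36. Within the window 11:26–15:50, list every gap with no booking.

11:32-14:45, 15:01-15:19

The merged coverage is 08:40-08:44, 09:45-11:32, 14:45-15:01, 15:19-16:36.
Uncovered inside 11:26-15:50: 11:32-14:45, 15:01-15:19.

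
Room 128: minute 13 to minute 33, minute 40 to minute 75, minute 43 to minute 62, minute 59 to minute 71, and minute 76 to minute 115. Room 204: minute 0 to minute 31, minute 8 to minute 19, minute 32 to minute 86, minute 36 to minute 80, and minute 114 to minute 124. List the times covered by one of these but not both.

First set merges to minute 13 to minute 33, minute 40 to minute 75, minute 76 to minute 115.
Second set merges to minute 0 to minute 31, minute 32 to minute 86, minute 114 to minute 124.
Only in the first: minute 31 to minute 32, minute 86 to minute 114.
Only in the second: minute 0 to minute 13, minute 33 to minute 40, minute 75 to minute 76, minute 115 to minute 124.
Together these are the periods covered by exactly one.

minute 0 to minute 13, minute 31 to minute 32, minute 33 to minute 40, minute 75 to minute 76, minute 86 to minute 114, minute 115 to minute 124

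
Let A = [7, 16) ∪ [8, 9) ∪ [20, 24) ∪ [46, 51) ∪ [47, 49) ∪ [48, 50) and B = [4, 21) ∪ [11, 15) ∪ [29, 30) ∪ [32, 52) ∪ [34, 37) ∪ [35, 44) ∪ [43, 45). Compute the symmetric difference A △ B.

A, merged: [7, 16), [20, 24), [46, 51).
B, merged: [4, 21), [29, 30), [32, 52).
A \ B = [21, 24).
B \ A = [4, 7), [16, 20), [29, 30), [32, 46), [51, 52).
Union of the two gives the symmetric difference.

[4, 7) ∪ [16, 20) ∪ [21, 24) ∪ [29, 30) ∪ [32, 46) ∪ [51, 52)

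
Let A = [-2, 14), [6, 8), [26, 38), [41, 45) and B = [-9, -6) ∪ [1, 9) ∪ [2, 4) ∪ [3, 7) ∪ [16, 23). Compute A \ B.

A, merged: [-2, 14), [26, 38), [41, 45).
B, merged: [-9, -6), [1, 9), [16, 23).
[-2, 14) minus B → [-2, 1), [9, 14).
[26, 38): no B overlap → unchanged.
[41, 45): no B overlap → unchanged.

[-2, 1) ∪ [9, 14) ∪ [26, 38) ∪ [41, 45)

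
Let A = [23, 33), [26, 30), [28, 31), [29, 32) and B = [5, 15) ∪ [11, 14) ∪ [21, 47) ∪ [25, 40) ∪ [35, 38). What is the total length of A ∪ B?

A, merged: [23, 33).
B, merged: [5, 15), [21, 47).
A ∪ B = [5, 15), [21, 47).
Total: 10 + 26 = 36.

36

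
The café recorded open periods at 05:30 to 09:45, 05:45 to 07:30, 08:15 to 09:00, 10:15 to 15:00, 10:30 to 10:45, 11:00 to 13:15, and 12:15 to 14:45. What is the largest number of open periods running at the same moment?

3

Walk the sorted start/end points keeping a running depth.
The depth first hits 3 at 12:15.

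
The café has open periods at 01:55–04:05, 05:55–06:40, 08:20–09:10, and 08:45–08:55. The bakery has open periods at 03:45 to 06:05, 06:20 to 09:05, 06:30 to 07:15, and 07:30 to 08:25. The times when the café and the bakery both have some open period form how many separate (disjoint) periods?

Merge the first list: 01:55–04:05, 05:55–06:40, 08:20–09:10.
Merge the second list: 03:45–06:05, 06:20–09:05.
A ∩ B = 03:45–04:05, 05:55–06:05, 06:20–06:40, 08:20–09:05.
That is 4 disjoint pieces.

4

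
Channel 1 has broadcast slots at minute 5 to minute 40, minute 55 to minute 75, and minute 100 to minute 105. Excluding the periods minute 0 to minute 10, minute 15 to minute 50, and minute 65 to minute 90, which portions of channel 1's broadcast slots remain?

minute 5 to minute 40 \ B = minute 10 to minute 15.
minute 55 to minute 75 \ B = minute 55 to minute 65.
minute 100 to minute 105: nothing removed.

minute 10 to minute 15, minute 55 to minute 65, minute 100 to minute 105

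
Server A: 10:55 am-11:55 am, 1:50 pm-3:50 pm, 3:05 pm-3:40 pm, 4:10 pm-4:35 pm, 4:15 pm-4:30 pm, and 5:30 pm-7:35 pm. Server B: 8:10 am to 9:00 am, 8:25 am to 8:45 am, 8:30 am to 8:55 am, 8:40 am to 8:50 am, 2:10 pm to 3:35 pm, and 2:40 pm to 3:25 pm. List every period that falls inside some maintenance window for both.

2:10 pm–3:35 pm

First set merges to 10:55 am–11:55 am, 1:50 pm–3:50 pm, 4:10 pm–4:35 pm, 5:30 pm–7:35 pm.
Second set merges to 8:10 am–9:00 am, 2:10 pm–3:35 pm.
10:55 am–11:55 am meets no B interval.
1:50 pm–3:50 pm ∩ B → 2:10 pm–3:35 pm.
4:10 pm–4:35 pm meets no B interval.
5:30 pm–7:35 pm meets no B interval.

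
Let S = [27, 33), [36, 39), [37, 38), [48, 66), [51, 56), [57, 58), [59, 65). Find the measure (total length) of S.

27

Merged: [27, 33), [36, 39), [48, 66).
Lengths: 6 + 3 + 18 = 27.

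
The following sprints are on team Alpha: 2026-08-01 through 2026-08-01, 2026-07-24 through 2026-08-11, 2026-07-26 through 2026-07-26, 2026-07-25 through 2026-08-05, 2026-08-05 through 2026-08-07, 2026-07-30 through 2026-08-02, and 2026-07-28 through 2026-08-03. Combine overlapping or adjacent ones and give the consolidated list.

Sort by start: 2026-07-24 through 2026-08-11, 2026-07-25 through 2026-08-05, 2026-07-26 through 2026-07-26, 2026-07-28 through 2026-08-03, 2026-07-30 through 2026-08-02, 2026-08-01 through 2026-08-01, 2026-08-05 through 2026-08-07.
2026-07-25 through 2026-08-05 overlaps/touches 2026-07-24 through 2026-08-11 → extend to 2026-07-24 through 2026-08-11.
2026-07-26 through 2026-07-26 overlaps/touches 2026-07-24 through 2026-08-11 → extend to 2026-07-24 through 2026-08-11.
2026-07-28 through 2026-08-03 overlaps/touches 2026-07-24 through 2026-08-11 → extend to 2026-07-24 through 2026-08-11.
2026-07-30 through 2026-08-02 overlaps/touches 2026-07-24 through 2026-08-11 → extend to 2026-07-24 through 2026-08-11.
2026-08-01 through 2026-08-01 overlaps/touches 2026-07-24 through 2026-08-11 → extend to 2026-07-24 through 2026-08-11.
2026-08-05 through 2026-08-07 overlaps/touches 2026-07-24 through 2026-08-11 → extend to 2026-07-24 through 2026-08-11.

2026-07-24 through 2026-08-11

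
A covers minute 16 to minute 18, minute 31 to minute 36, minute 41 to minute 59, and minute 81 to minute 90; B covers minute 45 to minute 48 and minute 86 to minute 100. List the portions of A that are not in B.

minute 16 to minute 18, minute 31 to minute 36, minute 41 to minute 45, minute 48 to minute 59, minute 81 to minute 86

minute 16 to minute 18 is untouched.
minute 31 to minute 36 is untouched.
minute 41 to minute 59 with B removed leaves minute 41 to minute 45, minute 48 to minute 59.
minute 81 to minute 90 with B removed leaves minute 81 to minute 86.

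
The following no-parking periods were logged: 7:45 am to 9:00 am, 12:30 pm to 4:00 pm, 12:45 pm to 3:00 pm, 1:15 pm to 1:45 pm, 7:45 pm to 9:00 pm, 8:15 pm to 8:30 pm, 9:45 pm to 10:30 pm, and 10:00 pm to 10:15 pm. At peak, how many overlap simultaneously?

At 1:15 pm, 3 of the intervals are simultaneously active.
No point has more.

3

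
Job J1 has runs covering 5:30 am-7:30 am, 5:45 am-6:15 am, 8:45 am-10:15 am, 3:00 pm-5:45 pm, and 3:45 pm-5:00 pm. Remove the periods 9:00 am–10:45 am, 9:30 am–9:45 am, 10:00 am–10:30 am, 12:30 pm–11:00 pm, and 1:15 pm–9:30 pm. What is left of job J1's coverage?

A, merged: 5:30 am–7:30 am, 8:45 am–10:15 am, 3:00 pm–5:45 pm.
B, merged: 9:00 am–10:45 am, 12:30 pm–11:00 pm.
5:30 am–7:30 am is untouched.
8:45 am–10:15 am with B removed leaves 8:45 am–9:00 am.
3:00 pm–5:45 pm lies entirely inside B → drops out.

5:30 am–7:30 am, 8:45 am–9:00 am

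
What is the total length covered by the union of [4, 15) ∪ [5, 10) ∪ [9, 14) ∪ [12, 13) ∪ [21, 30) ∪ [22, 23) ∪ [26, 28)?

20

Merged: [4, 15), [21, 30).
Lengths: 11 + 9 = 20.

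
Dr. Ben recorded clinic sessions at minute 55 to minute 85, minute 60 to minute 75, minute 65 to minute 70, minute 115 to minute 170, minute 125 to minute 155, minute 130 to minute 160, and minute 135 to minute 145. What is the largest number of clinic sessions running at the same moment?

Sweep endpoints in order; track running count of active intervals.
Peak of 4 reached at minute 135.

4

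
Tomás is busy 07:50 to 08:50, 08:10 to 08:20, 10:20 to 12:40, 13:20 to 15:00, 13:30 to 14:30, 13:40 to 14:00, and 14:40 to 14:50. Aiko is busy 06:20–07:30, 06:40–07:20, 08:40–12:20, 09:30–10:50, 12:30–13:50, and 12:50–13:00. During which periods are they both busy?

A, merged: 07:50-08:50, 10:20-12:40, 13:20-15:00.
B, merged: 06:20-07:30, 08:40-12:20, 12:30-13:50.
07:50-08:50 meets the second set on 08:40-08:50.
10:20-12:40 meets the second set on 10:20-12:20, 12:30-12:40.
13:20-15:00 meets the second set on 13:20-13:50.

08:40-08:50, 10:20-12:20, 12:30-12:40, 13:20-13:50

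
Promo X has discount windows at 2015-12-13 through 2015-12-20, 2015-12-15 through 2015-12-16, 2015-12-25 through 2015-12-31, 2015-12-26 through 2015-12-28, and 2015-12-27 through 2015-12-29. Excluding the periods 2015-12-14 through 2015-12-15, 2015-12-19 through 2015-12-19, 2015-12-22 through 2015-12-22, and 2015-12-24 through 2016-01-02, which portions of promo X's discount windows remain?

2015-12-13 through 2015-12-13, 2015-12-16 through 2015-12-18, 2015-12-20 through 2015-12-20

A, merged: 2015-12-13 through 2015-12-20, 2015-12-25 through 2015-12-31.
2015-12-13 through 2015-12-20 with B removed leaves 2015-12-13 through 2015-12-13, 2015-12-16 through 2015-12-18, 2015-12-20 through 2015-12-20.
2015-12-25 through 2015-12-31 lies entirely inside B → drops out.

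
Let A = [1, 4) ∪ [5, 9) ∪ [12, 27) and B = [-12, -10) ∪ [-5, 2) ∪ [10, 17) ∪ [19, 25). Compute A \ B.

[1, 4) \ B = [2, 4).
[5, 9): nothing removed.
[12, 27) \ B = [17, 19), [25, 27).

[2, 4) ∪ [5, 9) ∪ [17, 19) ∪ [25, 27)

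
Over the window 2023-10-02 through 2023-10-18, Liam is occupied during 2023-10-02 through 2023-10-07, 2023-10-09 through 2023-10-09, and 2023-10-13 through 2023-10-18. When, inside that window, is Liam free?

After merging, the occupied span is 2023-10-02 through 2023-10-07, 2023-10-09 through 2023-10-09, 2023-10-13 through 2023-10-18.
Gaps within 2023-10-02 through 2023-10-18: 2023-10-08 through 2023-10-08, 2023-10-10 through 2023-10-12.

2023-10-08 through 2023-10-08, 2023-10-10 through 2023-10-12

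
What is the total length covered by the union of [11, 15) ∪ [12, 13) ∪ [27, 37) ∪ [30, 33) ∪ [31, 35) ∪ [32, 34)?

14

Merged: [11, 15), [27, 37).
Lengths: 4 + 10 = 14.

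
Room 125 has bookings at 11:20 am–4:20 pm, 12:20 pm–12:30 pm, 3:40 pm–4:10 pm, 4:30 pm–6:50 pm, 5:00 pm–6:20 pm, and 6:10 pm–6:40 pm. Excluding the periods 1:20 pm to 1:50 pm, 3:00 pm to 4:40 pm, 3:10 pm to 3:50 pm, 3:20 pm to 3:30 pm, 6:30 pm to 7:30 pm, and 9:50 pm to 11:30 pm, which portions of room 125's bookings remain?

11:20 am–1:20 pm, 1:50 pm–3:00 pm, 4:40 pm–6:30 pm

A, merged: 11:20 am–4:20 pm, 4:30 pm–6:50 pm.
B, merged: 1:20 pm–1:50 pm, 3:00 pm–4:40 pm, 6:30 pm–7:30 pm, 9:50 pm–11:30 pm.
11:20 am–4:20 pm with B removed leaves 11:20 am–1:20 pm, 1:50 pm–3:00 pm.
4:30 pm–6:50 pm with B removed leaves 4:40 pm–6:30 pm.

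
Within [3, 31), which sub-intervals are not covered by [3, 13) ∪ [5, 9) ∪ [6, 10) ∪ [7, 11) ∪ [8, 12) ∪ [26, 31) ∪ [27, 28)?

[13, 26)

The merged coverage is [3, 13), [26, 31).
Uncovered inside [3, 31): [13, 26).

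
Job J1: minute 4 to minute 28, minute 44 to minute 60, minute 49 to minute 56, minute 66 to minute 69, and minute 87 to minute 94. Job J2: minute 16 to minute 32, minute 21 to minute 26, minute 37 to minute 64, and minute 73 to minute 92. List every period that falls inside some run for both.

A, merged: minute 4 to minute 28, minute 44 to minute 60, minute 66 to minute 69, minute 87 to minute 94.
B, merged: minute 16 to minute 32, minute 37 to minute 64, minute 73 to minute 92.
minute 4 to minute 28 ∩ B → minute 16 to minute 28.
minute 44 to minute 60 ∩ B → minute 44 to minute 60.
minute 66 to minute 69 meets no B interval.
minute 87 to minute 94 ∩ B → minute 87 to minute 92.

minute 16 to minute 28, minute 44 to minute 60, minute 87 to minute 92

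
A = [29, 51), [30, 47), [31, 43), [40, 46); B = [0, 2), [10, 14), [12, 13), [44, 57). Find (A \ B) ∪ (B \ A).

[0, 2) ∪ [10, 14) ∪ [29, 44) ∪ [51, 57)

First set merges to [29, 51).
Second set merges to [0, 2), [10, 14), [44, 57).
A but not B: [29, 44).
B but not A: [0, 2), [10, 14), [51, 57).
Combining gives A △ B.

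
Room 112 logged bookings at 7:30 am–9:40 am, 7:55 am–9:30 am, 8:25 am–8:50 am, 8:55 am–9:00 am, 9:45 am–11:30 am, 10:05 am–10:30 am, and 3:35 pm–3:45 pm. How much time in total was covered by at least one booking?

Merged: 7:30 am-9:40 am, 9:45 am-11:30 am, 3:35 pm-3:45 pm.
Lengths: 2 h 10 min + 1 h 45 min + 10 min = 4 h 5 min.

4 h 5 min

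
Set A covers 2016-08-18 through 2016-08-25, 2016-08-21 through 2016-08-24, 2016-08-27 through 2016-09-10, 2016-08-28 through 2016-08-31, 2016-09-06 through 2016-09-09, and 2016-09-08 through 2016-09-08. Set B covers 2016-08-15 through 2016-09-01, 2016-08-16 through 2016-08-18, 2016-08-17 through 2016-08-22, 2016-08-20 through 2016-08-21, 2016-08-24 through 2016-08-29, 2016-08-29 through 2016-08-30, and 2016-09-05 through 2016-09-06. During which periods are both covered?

2016-08-18 through 2016-08-25, 2016-08-27 through 2016-09-01, 2016-09-05 through 2016-09-06

First set merges to 2016-08-18 through 2016-08-25, 2016-08-27 through 2016-09-10.
Second set merges to 2016-08-15 through 2016-09-01, 2016-09-05 through 2016-09-06.
2016-08-18 through 2016-08-25 overlaps B on 2016-08-18 through 2016-08-25.
2016-08-27 through 2016-09-10 overlaps B on 2016-08-27 through 2016-09-01, 2016-09-05 through 2016-09-06.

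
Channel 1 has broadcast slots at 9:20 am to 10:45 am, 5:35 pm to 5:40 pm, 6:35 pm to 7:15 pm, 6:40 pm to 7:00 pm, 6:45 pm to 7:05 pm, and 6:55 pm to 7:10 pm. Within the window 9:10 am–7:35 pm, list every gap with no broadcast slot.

After merging, the occupied span is 9:20 am-10:45 am, 5:35 pm-5:40 pm, 6:35 pm-7:15 pm.
Uncovered inside 9:10 am-7:35 pm: 9:10 am-9:20 am, 10:45 am-5:35 pm, 5:40 pm-6:35 pm, 7:15 pm-7:35 pm.

9:10 am-9:20 am, 10:45 am-5:35 pm, 5:40 pm-6:35 pm, 7:15 pm-7:35 pm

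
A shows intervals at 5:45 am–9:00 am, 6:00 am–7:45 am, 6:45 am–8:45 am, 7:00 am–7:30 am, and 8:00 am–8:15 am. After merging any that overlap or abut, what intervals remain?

5:45 am-9:00 am

6:00 am-7:45 am overlaps/touches 5:45 am-9:00 am → extend to 5:45 am-9:00 am.
6:45 am-8:45 am overlaps/touches 5:45 am-9:00 am → extend to 5:45 am-9:00 am.
7:00 am-7:30 am overlaps/touches 5:45 am-9:00 am → extend to 5:45 am-9:00 am.
8:00 am-8:15 am overlaps/touches 5:45 am-9:00 am → extend to 5:45 am-9:00 am.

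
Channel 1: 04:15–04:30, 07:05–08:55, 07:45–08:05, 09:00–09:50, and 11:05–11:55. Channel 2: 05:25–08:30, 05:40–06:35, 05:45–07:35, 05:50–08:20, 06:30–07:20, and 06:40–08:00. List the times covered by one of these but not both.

04:15–04:30, 05:25–07:05, 08:30–08:55, 09:00–09:50, 11:05–11:55

First set merges to 04:15–04:30, 07:05–08:55, 09:00–09:50, 11:05–11:55.
Second set merges to 05:25–08:30.
A \ B = 04:15–04:30, 08:30–08:55, 09:00–09:50, 11:05–11:55.
B \ A = 05:25–07:05.
Union of the two gives the symmetric difference.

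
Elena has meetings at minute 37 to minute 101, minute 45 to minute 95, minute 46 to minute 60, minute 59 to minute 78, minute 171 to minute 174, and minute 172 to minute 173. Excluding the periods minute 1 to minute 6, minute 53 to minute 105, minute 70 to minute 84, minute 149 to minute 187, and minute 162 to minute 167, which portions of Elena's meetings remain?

minute 37 to minute 53

A, merged: minute 37 to minute 101, minute 171 to minute 174.
B, merged: minute 1 to minute 6, minute 53 to minute 105, minute 149 to minute 187.
minute 37 to minute 101 \ B = minute 37 to minute 53.
minute 171 to minute 174: entirely removed.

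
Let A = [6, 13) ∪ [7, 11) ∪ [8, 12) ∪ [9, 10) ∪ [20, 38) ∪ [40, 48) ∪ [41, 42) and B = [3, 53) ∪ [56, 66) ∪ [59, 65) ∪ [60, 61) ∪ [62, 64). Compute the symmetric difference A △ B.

First set merges to [6, 13), [20, 38), [40, 48).
Second set merges to [3, 53), [56, 66).
Only in the first: none.
Only in the second: [3, 6), [13, 20), [38, 40), [48, 53), [56, 66).
Together these are the periods covered by exactly one.

[3, 6) ∪ [13, 20) ∪ [38, 40) ∪ [48, 53) ∪ [56, 66)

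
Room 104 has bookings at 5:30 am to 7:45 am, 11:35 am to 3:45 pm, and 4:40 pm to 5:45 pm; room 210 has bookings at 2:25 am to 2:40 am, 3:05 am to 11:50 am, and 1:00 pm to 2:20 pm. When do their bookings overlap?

5:30 am-7:45 am, 11:35 am-11:50 am, 1:00 pm-2:20 pm

5:30 am-7:45 am meets the second set on 5:30 am-7:45 am.
11:35 am-3:45 pm meets the second set on 11:35 am-11:50 am, 1:00 pm-2:20 pm.
4:40 pm-5:45 pm: no overlap with the second set.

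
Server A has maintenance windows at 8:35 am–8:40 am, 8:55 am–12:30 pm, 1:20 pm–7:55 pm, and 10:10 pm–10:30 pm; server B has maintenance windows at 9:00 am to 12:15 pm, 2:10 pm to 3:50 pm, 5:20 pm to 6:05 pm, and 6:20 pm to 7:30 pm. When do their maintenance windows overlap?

8:35 am–8:40 am: no overlap with the second set.
8:55 am–12:30 pm meets the second set on 9:00 am–12:15 pm.
1:20 pm–7:55 pm meets the second set on 2:10 pm–3:50 pm, 5:20 pm–6:05 pm, 6:20 pm–7:30 pm.
10:10 pm–10:30 pm: no overlap with the second set.

9:00 am–12:15 pm, 2:10 pm–3:50 pm, 5:20 pm–6:05 pm, 6:20 pm–7:30 pm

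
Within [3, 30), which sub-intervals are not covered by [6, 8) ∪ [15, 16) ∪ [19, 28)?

Covered (merged): [6, 8), [15, 16), [19, 28).
Uncovered inside [3, 30): [3, 6), [8, 15), [16, 19), [28, 30).

[3, 6) ∪ [8, 15) ∪ [16, 19) ∪ [28, 30)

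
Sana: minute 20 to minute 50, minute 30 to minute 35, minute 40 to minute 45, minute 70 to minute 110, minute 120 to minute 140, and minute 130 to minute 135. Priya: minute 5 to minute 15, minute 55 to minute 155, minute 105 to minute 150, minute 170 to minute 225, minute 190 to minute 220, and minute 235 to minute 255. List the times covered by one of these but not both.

minute 5 to minute 15, minute 20 to minute 50, minute 55 to minute 70, minute 110 to minute 120, minute 140 to minute 155, minute 170 to minute 225, minute 235 to minute 255

Merge the first list: minute 20 to minute 50, minute 70 to minute 110, minute 120 to minute 140.
Merge the second list: minute 5 to minute 15, minute 55 to minute 155, minute 170 to minute 225, minute 235 to minute 255.
Only in the first: minute 20 to minute 50.
Only in the second: minute 5 to minute 15, minute 55 to minute 70, minute 110 to minute 120, minute 140 to minute 155, minute 170 to minute 225, minute 235 to minute 255.
Together these are the periods covered by exactly one.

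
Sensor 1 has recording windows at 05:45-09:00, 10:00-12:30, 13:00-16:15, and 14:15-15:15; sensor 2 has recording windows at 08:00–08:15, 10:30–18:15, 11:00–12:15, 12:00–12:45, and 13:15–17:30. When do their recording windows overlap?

Merge the first list: 05:45–09:00, 10:00–12:30, 13:00–16:15.
Merge the second list: 08:00–08:15, 10:30–18:15.
05:45–09:00 meets the second set on 08:00–08:15.
10:00–12:30 meets the second set on 10:30–12:30.
13:00–16:15 meets the second set on 13:00–16:15.

08:00–08:15, 10:30–12:30, 13:00–16:15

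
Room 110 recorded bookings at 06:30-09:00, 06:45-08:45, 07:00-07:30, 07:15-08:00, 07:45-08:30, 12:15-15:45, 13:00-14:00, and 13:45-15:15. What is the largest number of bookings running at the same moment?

4

Walk the sorted start/end points keeping a running depth.
The depth first hits 4 at 07:15.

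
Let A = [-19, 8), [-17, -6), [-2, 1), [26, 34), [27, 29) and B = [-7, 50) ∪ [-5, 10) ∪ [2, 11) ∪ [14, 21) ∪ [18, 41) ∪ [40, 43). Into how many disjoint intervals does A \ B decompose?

1

A, merged: [-19, 8), [26, 34).
B, merged: [-7, 50).
A \ B = [-19, -7).
That is 1 disjoint piece.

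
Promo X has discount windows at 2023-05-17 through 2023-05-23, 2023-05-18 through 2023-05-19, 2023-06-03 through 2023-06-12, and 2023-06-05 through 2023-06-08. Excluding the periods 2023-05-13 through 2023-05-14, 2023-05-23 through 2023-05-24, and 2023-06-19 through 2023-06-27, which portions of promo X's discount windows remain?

2023-05-17 through 2023-05-22, 2023-06-03 through 2023-06-12

Merge the first list: 2023-05-17 through 2023-05-23, 2023-06-03 through 2023-06-12.
2023-05-17 through 2023-05-23 minus B → 2023-05-17 through 2023-05-22.
2023-06-03 through 2023-06-12: no B overlap → unchanged.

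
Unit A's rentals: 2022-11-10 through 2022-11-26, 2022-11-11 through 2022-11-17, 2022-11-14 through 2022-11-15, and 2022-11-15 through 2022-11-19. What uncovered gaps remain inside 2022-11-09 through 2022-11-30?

2022-11-09 through 2022-11-09, 2022-11-27 through 2022-11-30

The merged coverage is 2022-11-10 through 2022-11-26.
Complement within 2022-11-09 through 2022-11-30: 2022-11-09 through 2022-11-09, 2022-11-27 through 2022-11-30.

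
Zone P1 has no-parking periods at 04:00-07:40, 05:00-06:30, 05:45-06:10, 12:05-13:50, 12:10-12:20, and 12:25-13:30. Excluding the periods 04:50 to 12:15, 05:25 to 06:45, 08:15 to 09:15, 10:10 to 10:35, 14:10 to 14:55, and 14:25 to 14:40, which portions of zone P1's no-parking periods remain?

04:00-04:50, 12:15-13:50

Merge the first list: 04:00-07:40, 12:05-13:50.
Merge the second list: 04:50-12:15, 14:10-14:55.
04:00-07:40 minus B → 04:00-04:50.
12:05-13:50 minus B → 12:15-13:50.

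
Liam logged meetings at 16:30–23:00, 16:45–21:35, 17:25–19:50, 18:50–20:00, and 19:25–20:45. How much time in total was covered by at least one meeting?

Merged: 16:30–23:00.
Length: 6 h 30 min.

6 h 30 min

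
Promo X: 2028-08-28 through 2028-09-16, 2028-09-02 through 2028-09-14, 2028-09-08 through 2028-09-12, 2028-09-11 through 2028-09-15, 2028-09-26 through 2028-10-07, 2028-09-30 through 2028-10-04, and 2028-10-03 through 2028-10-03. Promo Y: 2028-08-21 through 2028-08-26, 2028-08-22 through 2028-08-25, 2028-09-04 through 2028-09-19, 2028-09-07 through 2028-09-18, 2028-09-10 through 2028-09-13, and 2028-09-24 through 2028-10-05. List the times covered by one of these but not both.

2028-08-21 through 2028-08-26, 2028-08-28 through 2028-09-03, 2028-09-17 through 2028-09-19, 2028-09-24 through 2028-09-25, 2028-10-06 through 2028-10-07

A, merged: 2028-08-28 through 2028-09-16, 2028-09-26 through 2028-10-07.
B, merged: 2028-08-21 through 2028-08-26, 2028-09-04 through 2028-09-19, 2028-09-24 through 2028-10-05.
A but not B: 2028-08-28 through 2028-09-03, 2028-10-06 through 2028-10-07.
B but not A: 2028-08-21 through 2028-08-26, 2028-09-17 through 2028-09-19, 2028-09-24 through 2028-09-25.
Combining gives A △ B.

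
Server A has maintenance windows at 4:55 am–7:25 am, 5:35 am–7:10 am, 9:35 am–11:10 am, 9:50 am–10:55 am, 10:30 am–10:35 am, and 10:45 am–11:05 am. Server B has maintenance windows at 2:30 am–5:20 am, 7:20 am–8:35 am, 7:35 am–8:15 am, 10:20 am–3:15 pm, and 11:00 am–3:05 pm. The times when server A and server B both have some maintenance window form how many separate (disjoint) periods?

Merge the first list: 4:55 am–7:25 am, 9:35 am–11:10 am.
Merge the second list: 2:30 am–5:20 am, 7:20 am–8:35 am, 10:20 am–3:15 pm.
A ∩ B = 4:55 am–5:20 am, 7:20 am–7:25 am, 10:20 am–11:10 am.
That is 3 disjoint pieces.

3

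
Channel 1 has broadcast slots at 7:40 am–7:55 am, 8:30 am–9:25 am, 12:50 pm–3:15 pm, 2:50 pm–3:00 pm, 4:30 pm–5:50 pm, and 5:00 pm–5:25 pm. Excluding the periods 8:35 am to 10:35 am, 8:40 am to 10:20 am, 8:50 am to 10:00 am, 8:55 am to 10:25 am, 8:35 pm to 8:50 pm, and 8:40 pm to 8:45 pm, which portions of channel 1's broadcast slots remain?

First set merges to 7:40 am-7:55 am, 8:30 am-9:25 am, 12:50 pm-3:15 pm, 4:30 pm-5:50 pm.
Second set merges to 8:35 am-10:35 am, 8:35 pm-8:50 pm.
7:40 am-7:55 am is untouched.
8:30 am-9:25 am with B removed leaves 8:30 am-8:35 am.
12:50 pm-3:15 pm is untouched.
4:30 pm-5:50 pm is untouched.

7:40 am-7:55 am, 8:30 am-8:35 am, 12:50 pm-3:15 pm, 4:30 pm-5:50 pm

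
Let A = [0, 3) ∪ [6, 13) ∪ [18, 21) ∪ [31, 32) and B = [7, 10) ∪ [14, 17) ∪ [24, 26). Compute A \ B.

[0, 3) ∪ [6, 7) ∪ [10, 13) ∪ [18, 21) ∪ [31, 32)

[0, 3): no B overlap → unchanged.
[6, 13) minus B → [6, 7), [10, 13).
[18, 21): no B overlap → unchanged.
[31, 32): no B overlap → unchanged.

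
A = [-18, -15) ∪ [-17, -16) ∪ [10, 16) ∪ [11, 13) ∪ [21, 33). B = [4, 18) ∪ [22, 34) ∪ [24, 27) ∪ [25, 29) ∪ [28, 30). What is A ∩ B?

Merge the first list: [-18, -15), [10, 16), [21, 33).
Merge the second list: [4, 18), [22, 34).
[-18, -15) meets no B interval.
[10, 16) ∩ B → [10, 16).
[21, 33) ∩ B → [22, 33).

[10, 16) ∪ [22, 33)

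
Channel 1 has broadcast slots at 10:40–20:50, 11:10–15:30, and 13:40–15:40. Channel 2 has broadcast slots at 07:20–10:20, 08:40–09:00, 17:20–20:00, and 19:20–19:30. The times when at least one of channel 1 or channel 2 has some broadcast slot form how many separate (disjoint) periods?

Merge the first list: 10:40-20:50.
Merge the second list: 07:20-10:20, 17:20-20:00.
A ∪ B = 07:20-10:20, 10:40-20:50.
That is 2 disjoint pieces.

2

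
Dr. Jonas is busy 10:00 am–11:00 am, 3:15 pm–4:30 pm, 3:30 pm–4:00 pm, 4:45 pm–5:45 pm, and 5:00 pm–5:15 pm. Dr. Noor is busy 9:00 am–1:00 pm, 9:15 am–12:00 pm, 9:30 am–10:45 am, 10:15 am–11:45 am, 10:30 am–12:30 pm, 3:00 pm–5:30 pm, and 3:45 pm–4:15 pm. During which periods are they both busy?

10:00 am-11:00 am, 3:15 pm-4:30 pm, 4:45 pm-5:30 pm

First set merges to 10:00 am-11:00 am, 3:15 pm-4:30 pm, 4:45 pm-5:45 pm.
Second set merges to 9:00 am-1:00 pm, 3:00 pm-5:30 pm.
10:00 am-11:00 am overlaps B on 10:00 am-11:00 am.
3:15 pm-4:30 pm overlaps B on 3:15 pm-4:30 pm.
4:45 pm-5:45 pm overlaps B on 4:45 pm-5:30 pm.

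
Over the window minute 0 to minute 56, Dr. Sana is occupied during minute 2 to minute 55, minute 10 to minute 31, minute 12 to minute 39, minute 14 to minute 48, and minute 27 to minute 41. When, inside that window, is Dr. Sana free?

Covered (merged): minute 2 to minute 55.
Gaps within minute 0 to minute 56: minute 0 to minute 2, minute 55 to minute 56.

minute 0 to minute 2, minute 55 to minute 56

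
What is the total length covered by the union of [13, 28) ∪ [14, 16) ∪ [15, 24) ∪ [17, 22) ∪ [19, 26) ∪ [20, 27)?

Merged: [13, 28).
Length: 15.

15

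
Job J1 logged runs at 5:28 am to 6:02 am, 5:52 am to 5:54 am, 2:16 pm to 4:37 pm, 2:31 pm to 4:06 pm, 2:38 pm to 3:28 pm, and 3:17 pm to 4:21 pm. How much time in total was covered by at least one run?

2 h 55 min

Merged: 5:28 am–6:02 am, 2:16 pm–4:37 pm.
Lengths: 34 min + 2 h 21 min = 2 h 55 min.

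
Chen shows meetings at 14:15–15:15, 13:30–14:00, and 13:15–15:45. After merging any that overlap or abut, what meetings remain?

13:15–15:45

Sort by start: 13:15–15:45, 13:30–14:00, 14:15–15:15.
13:30–14:00 overlaps/touches 13:15–15:45 → extend to 13:15–15:45.
14:15–15:15 overlaps/touches 13:15–15:45 → extend to 13:15–15:45.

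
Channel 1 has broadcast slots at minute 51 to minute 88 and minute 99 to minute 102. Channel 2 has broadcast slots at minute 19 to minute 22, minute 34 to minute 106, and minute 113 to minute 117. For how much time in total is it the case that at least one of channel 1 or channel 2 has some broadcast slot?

A ∪ B = minute 19 to minute 22, minute 34 to minute 106, minute 113 to minute 117.
Total: 3 minutes + 72 minutes + 4 minutes = 79 minutes.

79 minutes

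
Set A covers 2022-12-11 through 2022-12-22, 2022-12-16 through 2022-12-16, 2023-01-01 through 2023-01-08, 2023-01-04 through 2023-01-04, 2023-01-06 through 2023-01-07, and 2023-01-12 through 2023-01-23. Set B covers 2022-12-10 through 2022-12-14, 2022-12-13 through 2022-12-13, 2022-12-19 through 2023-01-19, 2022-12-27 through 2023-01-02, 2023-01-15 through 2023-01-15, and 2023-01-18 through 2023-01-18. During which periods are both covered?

2022-12-11 through 2022-12-14, 2022-12-19 through 2022-12-22, 2023-01-01 through 2023-01-08, 2023-01-12 through 2023-01-19

A, merged: 2022-12-11 through 2022-12-22, 2023-01-01 through 2023-01-08, 2023-01-12 through 2023-01-23.
B, merged: 2022-12-10 through 2022-12-14, 2022-12-19 through 2023-01-19.
2022-12-11 through 2022-12-22 meets the second set on 2022-12-11 through 2022-12-14, 2022-12-19 through 2022-12-22.
2023-01-01 through 2023-01-08 meets the second set on 2023-01-01 through 2023-01-08.
2023-01-12 through 2023-01-23 meets the second set on 2023-01-12 through 2023-01-19.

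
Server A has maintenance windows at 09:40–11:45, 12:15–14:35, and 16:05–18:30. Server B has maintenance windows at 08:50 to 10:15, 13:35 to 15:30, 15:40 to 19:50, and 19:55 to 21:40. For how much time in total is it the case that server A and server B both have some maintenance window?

4 h

A ∩ B = 09:40-10:15, 13:35-14:35, 16:05-18:30.
Total: 35 min + 1 h + 2 h 25 min = 4 h.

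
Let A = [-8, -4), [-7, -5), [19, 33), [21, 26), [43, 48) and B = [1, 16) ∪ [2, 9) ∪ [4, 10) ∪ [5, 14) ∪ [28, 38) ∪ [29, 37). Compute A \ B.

First set merges to [-8, -4), [19, 33), [43, 48).
Second set merges to [1, 16), [28, 38).
[-8, -4): nothing removed.
[19, 33) \ B = [19, 28).
[43, 48): nothing removed.

[-8, -4) ∪ [19, 28) ∪ [43, 48)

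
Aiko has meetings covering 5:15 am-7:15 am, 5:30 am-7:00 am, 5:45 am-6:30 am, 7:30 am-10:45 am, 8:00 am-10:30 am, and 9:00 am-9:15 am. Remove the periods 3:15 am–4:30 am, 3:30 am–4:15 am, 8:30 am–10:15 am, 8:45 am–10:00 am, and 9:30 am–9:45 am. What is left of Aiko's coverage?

5:15 am–7:15 am, 7:30 am–8:30 am, 10:15 am–10:45 am

Merge the first list: 5:15 am–7:15 am, 7:30 am–10:45 am.
Merge the second list: 3:15 am–4:30 am, 8:30 am–10:15 am.
5:15 am–7:15 am: nothing removed.
7:30 am–10:45 am \ B = 7:30 am–8:30 am, 10:15 am–10:45 am.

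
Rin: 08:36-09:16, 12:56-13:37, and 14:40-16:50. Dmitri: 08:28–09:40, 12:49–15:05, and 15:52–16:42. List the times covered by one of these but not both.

08:28–08:36, 09:16–09:40, 12:49–12:56, 13:37–14:40, 15:05–15:52, 16:42–16:50

A \ B = 15:05–15:52, 16:42–16:50.
B \ A = 08:28–08:36, 09:16–09:40, 12:49–12:56, 13:37–14:40.
Union of the two gives the symmetric difference.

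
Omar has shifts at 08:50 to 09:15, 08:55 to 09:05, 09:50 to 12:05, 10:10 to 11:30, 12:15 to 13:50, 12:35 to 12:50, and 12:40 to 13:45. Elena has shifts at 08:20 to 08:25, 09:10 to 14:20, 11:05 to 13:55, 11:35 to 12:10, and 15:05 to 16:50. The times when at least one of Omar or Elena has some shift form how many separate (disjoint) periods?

3

First set merges to 08:50–09:15, 09:50–12:05, 12:15–13:50.
Second set merges to 08:20–08:25, 09:10–14:20, 15:05–16:50.
A ∪ B = 08:20–08:25, 08:50–14:20, 15:05–16:50.
That is 3 disjoint pieces.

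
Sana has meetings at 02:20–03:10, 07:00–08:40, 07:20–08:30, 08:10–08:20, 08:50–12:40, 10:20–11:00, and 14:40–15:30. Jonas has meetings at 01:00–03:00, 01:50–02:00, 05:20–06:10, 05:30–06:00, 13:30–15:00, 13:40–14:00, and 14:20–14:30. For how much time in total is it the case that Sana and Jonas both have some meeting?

1 h

A, merged: 02:20–03:10, 07:00–08:40, 08:50–12:40, 14:40–15:30.
B, merged: 01:00–03:00, 05:20–06:10, 13:30–15:00.
A ∩ B = 02:20–03:00, 14:40–15:00.
Total: 40 min + 20 min = 1 h.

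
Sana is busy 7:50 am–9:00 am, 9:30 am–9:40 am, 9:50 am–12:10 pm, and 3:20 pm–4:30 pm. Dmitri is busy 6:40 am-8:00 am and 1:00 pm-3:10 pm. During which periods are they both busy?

7:50 am–8:00 am

7:50 am–9:00 am ∩ B → 7:50 am–8:00 am.
9:30 am–9:40 am meets no B interval.
9:50 am–12:10 pm meets no B interval.
3:20 pm–4:30 pm meets no B interval.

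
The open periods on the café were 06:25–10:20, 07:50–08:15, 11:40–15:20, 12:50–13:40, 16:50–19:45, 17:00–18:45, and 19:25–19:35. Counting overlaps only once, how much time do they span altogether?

10 h 30 min

Merged: 06:25–10:20, 11:40–15:20, 16:50–19:45.
Lengths: 3 h 55 min + 3 h 40 min + 2 h 55 min = 10 h 30 min.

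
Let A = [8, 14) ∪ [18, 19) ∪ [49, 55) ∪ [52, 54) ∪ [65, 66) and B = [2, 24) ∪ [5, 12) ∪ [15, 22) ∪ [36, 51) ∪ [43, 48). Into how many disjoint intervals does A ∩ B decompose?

3

Merge the first list: [8, 14), [18, 19), [49, 55), [65, 66).
Merge the second list: [2, 24), [36, 51).
A ∩ B = [8, 14), [18, 19), [49, 51).
That is 3 disjoint pieces.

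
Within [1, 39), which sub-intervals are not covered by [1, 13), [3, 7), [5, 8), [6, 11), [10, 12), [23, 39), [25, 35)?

[13, 23)

Covered (merged): [1, 13), [23, 39).
Gaps within [1, 39): [13, 23).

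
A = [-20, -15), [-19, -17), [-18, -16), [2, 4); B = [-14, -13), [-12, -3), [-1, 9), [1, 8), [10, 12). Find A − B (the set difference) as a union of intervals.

[-20, -15)

First set merges to [-20, -15), [2, 4).
Second set merges to [-14, -13), [-12, -3), [-1, 9), [10, 12).
[-20, -15) is untouched.
[2, 4) lies entirely inside B → drops out.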